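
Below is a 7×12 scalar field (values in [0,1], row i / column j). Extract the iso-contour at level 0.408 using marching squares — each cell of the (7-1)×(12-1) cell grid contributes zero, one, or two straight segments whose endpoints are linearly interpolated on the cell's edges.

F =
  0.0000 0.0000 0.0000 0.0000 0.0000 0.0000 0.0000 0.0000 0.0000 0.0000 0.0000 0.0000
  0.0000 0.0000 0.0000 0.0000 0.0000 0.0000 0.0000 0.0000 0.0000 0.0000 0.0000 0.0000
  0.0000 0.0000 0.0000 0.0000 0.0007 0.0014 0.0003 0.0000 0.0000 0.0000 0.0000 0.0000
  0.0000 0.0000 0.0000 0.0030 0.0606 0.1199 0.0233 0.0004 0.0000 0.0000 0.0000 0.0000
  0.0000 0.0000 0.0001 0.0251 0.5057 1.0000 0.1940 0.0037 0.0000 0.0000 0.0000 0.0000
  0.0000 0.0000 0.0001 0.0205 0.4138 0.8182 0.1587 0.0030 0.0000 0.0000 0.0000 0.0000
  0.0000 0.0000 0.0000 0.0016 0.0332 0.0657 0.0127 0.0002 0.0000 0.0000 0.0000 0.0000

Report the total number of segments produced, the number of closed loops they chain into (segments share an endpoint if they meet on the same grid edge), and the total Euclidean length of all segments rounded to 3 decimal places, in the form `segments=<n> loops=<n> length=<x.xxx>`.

cell (3,3): code 0100 → (3.780,4.000)–(4.000,3.797)
cell (3,4): code 1100 → (3.327,5.000)–(3.780,4.000)
cell (3,5): code 1000 → (4.000,5.734)–(3.327,5.000)
cell (4,3): code 0110 → (4.000,3.797)–(5.000,3.985)
cell (4,5): code 1001 → (5.000,5.622)–(4.000,5.734)
cell (5,3): code 0010 → (5.000,3.985)–(5.015,4.000)
cell (5,4): code 0011 → (5.015,4.000)–(5.545,5.000)
cell (5,5): code 0001 → (5.545,5.000)–(5.000,5.622)
total: 8 segments, chained into 1 closed loop(s), length Σ = 6.396917

segments=8 loops=1 length=6.397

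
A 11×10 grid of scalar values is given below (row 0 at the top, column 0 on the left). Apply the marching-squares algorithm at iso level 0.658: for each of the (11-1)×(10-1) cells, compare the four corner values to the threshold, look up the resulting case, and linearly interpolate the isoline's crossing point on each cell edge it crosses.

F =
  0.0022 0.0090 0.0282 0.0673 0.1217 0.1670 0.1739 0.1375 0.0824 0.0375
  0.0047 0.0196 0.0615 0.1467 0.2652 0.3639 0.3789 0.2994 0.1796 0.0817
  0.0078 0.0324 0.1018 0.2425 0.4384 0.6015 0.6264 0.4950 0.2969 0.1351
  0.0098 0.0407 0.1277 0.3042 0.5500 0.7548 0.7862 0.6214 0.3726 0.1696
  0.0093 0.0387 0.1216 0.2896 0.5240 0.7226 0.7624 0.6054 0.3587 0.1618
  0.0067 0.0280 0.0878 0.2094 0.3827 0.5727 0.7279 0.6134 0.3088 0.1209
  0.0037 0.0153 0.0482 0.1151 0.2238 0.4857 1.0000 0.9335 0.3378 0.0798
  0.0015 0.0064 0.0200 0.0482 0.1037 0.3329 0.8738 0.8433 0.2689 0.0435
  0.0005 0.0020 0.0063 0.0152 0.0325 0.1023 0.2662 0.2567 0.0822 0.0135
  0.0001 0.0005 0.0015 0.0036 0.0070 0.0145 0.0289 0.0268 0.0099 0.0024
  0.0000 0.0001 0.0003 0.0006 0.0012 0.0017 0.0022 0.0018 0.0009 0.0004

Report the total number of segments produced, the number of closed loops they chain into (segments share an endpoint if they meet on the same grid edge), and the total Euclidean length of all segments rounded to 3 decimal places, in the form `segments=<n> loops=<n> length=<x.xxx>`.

segments=16 loops=1 length=13.715

cell (2,4): code 0100 → (2.369,5.000)–(3.000,4.527)
cell (2,5): code 1100 → (2.198,6.000)–(2.369,5.000)
cell (2,6): code 1000 → (3.000,6.778)–(2.198,6.000)
cell (3,4): code 0110 → (3.000,4.527)–(4.000,4.675)
cell (3,6): code 1001 → (4.000,6.665)–(3.000,6.778)
cell (4,4): code 0010 → (4.000,4.675)–(4.431,5.000)
cell (4,5): code 0111 → (4.431,5.000)–(5.000,5.550)
cell (4,6): code 1001 → (5.000,6.610)–(4.000,6.665)
cell (5,5): code 0110 → (5.000,5.550)–(6.000,5.335)
cell (5,6): code 1101 → (5.139,7.000)–(5.000,6.610)
cell (5,7): code 1000 → (6.000,7.462)–(5.139,7.000)
cell (6,5): code 0110 → (6.000,5.335)–(7.000,5.601)
cell (6,7): code 1001 → (7.000,7.323)–(6.000,7.462)
cell (7,5): code 0010 → (7.000,5.601)–(7.355,6.000)
cell (7,6): code 0011 → (7.355,6.000)–(7.316,7.000)
cell (7,7): code 0001 → (7.316,7.000)–(7.000,7.323)
total: 16 segments, chained into 1 closed loop(s), length Σ = 13.714866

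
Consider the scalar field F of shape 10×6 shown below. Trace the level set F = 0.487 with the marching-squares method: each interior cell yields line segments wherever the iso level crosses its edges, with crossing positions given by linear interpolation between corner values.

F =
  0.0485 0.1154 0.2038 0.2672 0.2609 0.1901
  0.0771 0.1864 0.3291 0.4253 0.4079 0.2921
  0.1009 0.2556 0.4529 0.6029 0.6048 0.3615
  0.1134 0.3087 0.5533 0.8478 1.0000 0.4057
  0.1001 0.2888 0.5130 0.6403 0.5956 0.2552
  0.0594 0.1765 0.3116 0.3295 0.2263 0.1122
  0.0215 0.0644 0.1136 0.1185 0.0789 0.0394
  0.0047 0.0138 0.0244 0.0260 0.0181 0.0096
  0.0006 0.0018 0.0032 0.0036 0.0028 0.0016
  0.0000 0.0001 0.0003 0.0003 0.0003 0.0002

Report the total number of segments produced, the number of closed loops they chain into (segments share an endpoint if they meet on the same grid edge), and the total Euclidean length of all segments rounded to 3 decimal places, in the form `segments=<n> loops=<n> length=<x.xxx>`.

segments=12 loops=1 length=9.816

cell (1,2): code 0100 → (1.347,3.000)–(2.000,2.227)
cell (1,3): code 1100 → (1.402,4.000)–(1.347,3.000)
cell (1,4): code 1000 → (2.000,4.484)–(1.402,4.000)
cell (2,1): code 0100 → (2.340,2.000)–(3.000,1.729)
cell (2,2): code 1110 → (2.000,2.227)–(2.340,2.000)
cell (2,4): code 1001 → (3.000,4.863)–(2.000,4.484)
cell (3,1): code 0110 → (3.000,1.729)–(4.000,1.884)
cell (3,4): code 1001 → (4.000,4.319)–(3.000,4.863)
cell (4,1): code 0010 → (4.000,1.884)–(4.129,2.000)
cell (4,2): code 0011 → (4.129,2.000)–(4.493,3.000)
cell (4,3): code 0011 → (4.493,3.000)–(4.294,4.000)
cell (4,4): code 0001 → (4.294,4.000)–(4.000,4.319)
total: 12 segments, chained into 1 closed loop(s), length Σ = 9.816177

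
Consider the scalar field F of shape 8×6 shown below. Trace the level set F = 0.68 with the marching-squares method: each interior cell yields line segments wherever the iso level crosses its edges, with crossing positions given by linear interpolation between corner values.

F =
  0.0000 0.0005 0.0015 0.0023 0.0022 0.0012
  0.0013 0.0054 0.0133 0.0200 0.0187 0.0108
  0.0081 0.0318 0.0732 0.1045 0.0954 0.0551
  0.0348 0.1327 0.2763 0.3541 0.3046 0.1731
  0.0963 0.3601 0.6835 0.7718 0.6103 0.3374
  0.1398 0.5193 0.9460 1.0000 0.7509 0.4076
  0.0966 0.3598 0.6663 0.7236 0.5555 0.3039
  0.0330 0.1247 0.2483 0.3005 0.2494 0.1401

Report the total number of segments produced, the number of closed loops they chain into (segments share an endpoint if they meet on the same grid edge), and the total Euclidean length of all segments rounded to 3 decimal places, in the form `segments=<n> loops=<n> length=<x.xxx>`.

segments=12 loops=1 length=7.843

cell (3,1): code 0100 → (3.991,2.000)–(4.000,1.989)
cell (3,2): code 1100 → (3.780,3.000)–(3.991,2.000)
cell (3,3): code 1000 → (4.000,3.568)–(3.780,3.000)
cell (4,1): code 0110 → (4.000,1.989)–(5.000,1.377)
cell (4,3): code 1101 → (4.496,4.000)–(4.000,3.568)
cell (4,4): code 1000 → (5.000,4.207)–(4.496,4.000)
cell (5,1): code 0010 → (5.000,1.377)–(5.951,2.000)
cell (5,2): code 0111 → (5.951,2.000)–(6.000,2.239)
cell (5,3): code 1011 → (6.000,3.259)–(5.363,4.000)
cell (5,4): code 0001 → (5.363,4.000)–(5.000,4.207)
cell (6,2): code 0010 → (6.000,2.239)–(6.103,3.000)
cell (6,3): code 0001 → (6.103,3.000)–(6.000,3.259)
total: 12 segments, chained into 1 closed loop(s), length Σ = 7.842821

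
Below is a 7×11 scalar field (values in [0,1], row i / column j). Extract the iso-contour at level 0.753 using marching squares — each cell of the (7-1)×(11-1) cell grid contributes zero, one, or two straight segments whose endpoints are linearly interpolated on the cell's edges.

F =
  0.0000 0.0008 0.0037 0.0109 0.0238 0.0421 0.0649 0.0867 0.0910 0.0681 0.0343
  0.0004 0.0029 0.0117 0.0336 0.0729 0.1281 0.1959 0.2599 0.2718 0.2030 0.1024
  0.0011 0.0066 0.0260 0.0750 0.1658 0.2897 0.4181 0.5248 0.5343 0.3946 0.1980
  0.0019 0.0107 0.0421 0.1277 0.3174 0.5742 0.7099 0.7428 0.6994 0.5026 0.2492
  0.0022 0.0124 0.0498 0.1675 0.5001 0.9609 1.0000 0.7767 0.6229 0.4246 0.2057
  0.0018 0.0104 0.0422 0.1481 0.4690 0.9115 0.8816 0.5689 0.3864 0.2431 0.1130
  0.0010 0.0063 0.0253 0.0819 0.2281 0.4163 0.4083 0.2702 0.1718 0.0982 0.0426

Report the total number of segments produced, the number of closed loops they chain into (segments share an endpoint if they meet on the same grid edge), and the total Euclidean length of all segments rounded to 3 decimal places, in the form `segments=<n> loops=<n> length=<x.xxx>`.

cell (3,4): code 0100 → (3.462,5.000)–(4.000,4.549)
cell (3,5): code 1100 → (3.149,6.000)–(3.462,5.000)
cell (3,6): code 1100 → (3.301,7.000)–(3.149,6.000)
cell (3,7): code 1000 → (4.000,7.154)–(3.301,7.000)
cell (4,4): code 0110 → (4.000,4.549)–(5.000,4.642)
cell (4,6): code 1011 → (5.000,6.411)–(4.114,7.000)
cell (4,7): code 0001 → (4.114,7.000)–(4.000,7.154)
cell (5,4): code 0010 → (5.000,4.642)–(5.320,5.000)
cell (5,5): code 0011 → (5.320,5.000)–(5.272,6.000)
cell (5,6): code 0001 → (5.272,6.000)–(5.000,6.411)
total: 10 segments, chained into 1 closed loop(s), length Σ = 7.711559

segments=10 loops=1 length=7.712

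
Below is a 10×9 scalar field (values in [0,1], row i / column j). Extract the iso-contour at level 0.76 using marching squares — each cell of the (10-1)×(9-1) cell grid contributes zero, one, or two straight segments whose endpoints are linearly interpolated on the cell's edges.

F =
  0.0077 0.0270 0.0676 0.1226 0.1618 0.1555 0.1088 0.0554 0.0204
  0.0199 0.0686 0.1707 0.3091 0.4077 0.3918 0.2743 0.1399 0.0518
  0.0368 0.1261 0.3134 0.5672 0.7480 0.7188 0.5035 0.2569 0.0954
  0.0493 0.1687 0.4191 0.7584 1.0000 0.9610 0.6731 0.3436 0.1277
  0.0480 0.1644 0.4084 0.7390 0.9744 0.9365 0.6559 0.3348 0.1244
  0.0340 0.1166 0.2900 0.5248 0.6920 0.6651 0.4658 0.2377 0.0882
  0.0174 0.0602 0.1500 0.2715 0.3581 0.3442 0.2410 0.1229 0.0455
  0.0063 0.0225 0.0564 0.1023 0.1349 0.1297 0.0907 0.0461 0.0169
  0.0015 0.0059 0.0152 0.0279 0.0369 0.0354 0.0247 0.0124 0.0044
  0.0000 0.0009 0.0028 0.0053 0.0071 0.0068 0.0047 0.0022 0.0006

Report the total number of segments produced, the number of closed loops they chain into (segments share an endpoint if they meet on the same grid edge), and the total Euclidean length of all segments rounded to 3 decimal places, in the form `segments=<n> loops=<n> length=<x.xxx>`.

segments=8 loops=1 length=8.570

cell (2,3): code 0100 → (2.048,4.000)–(3.000,3.007)
cell (2,4): code 1100 → (2.170,5.000)–(2.048,4.000)
cell (2,5): code 1000 → (3.000,5.698)–(2.170,5.000)
cell (3,3): code 0110 → (3.000,3.007)–(4.000,3.089)
cell (3,5): code 1001 → (4.000,5.629)–(3.000,5.698)
cell (4,3): code 0010 → (4.000,3.089)–(4.759,4.000)
cell (4,4): code 0011 → (4.759,4.000)–(4.650,5.000)
cell (4,5): code 0001 → (4.650,5.000)–(4.000,5.629)
total: 8 segments, chained into 1 closed loop(s), length Σ = 8.570321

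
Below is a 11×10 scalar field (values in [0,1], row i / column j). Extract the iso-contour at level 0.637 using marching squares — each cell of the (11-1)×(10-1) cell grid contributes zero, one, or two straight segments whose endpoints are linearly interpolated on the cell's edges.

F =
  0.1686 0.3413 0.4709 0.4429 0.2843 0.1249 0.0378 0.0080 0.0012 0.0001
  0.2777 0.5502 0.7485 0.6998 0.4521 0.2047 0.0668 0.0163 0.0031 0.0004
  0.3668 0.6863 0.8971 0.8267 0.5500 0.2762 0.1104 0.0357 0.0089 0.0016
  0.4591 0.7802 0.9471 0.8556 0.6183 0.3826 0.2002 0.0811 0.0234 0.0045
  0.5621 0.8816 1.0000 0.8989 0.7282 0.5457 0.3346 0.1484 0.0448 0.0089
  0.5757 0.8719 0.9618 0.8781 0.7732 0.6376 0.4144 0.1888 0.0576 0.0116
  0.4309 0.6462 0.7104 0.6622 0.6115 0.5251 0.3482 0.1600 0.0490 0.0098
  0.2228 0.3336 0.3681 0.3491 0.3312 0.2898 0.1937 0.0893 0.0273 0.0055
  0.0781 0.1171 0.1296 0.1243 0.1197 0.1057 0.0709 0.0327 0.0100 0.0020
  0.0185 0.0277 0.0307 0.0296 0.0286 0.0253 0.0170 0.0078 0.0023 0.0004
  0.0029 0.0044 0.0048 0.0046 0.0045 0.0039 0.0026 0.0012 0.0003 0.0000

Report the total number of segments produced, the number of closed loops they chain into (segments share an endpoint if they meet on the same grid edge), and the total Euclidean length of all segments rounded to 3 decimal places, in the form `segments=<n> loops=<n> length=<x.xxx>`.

cell (0,1): code 0100 → (0.598,2.000)–(1.000,1.438)
cell (0,2): code 1100 → (0.756,3.000)–(0.598,2.000)
cell (0,3): code 1000 → (1.000,3.254)–(0.756,3.000)
cell (1,0): code 0100 → (1.638,1.000)–(2.000,0.846)
cell (1,1): code 1110 → (1.000,1.438)–(1.638,1.000)
cell (1,3): code 1001 → (2.000,3.686)–(1.000,3.254)
cell (2,0): code 0110 → (2.000,0.846)–(3.000,0.554)
cell (2,3): code 1001 → (3.000,3.921)–(2.000,3.686)
cell (3,0): code 0110 → (3.000,0.554)–(4.000,0.234)
cell (3,3): code 1101 → (3.170,4.000)–(3.000,3.921)
cell (3,4): code 1000 → (4.000,4.500)–(3.170,4.000)
cell (4,0): code 0110 → (4.000,0.234)–(5.000,0.207)
cell (4,4): code 1101 → (4.993,5.000)–(4.000,4.500)
cell (4,5): code 1000 → (5.000,5.003)–(4.993,5.000)
cell (5,0): code 0110 → (5.000,0.207)–(6.000,0.957)
cell (5,3): code 1011 → (6.000,3.497)–(5.842,4.000)
cell (5,4): code 0011 → (5.842,4.000)–(5.005,5.000)
cell (5,5): code 0001 → (5.005,5.000)–(5.000,5.003)
cell (6,0): code 0010 → (6.000,0.957)–(6.029,1.000)
cell (6,1): code 0011 → (6.029,1.000)–(6.214,2.000)
cell (6,2): code 0011 → (6.214,2.000)–(6.080,3.000)
cell (6,3): code 0001 → (6.080,3.000)–(6.000,3.497)
total: 22 segments, chained into 1 closed loop(s), length Σ = 16.375524

segments=22 loops=1 length=16.376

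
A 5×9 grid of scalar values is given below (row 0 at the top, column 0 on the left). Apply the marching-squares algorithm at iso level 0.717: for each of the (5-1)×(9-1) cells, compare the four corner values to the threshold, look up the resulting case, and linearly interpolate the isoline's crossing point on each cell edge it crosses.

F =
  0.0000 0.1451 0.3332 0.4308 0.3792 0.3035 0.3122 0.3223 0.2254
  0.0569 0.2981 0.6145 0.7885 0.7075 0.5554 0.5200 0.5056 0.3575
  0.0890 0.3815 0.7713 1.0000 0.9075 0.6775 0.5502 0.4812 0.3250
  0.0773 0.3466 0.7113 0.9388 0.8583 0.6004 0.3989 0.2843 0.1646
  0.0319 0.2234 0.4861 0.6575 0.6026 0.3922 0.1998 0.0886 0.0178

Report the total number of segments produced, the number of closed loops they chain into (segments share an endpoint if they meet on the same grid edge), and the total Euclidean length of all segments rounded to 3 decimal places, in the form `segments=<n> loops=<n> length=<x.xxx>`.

cell (0,2): code 0100 → (0.800,3.000)–(1.000,2.589)
cell (0,3): code 1000 → (1.000,3.883)–(0.800,3.000)
cell (1,1): code 0100 → (1.654,2.000)–(2.000,1.861)
cell (1,2): code 1110 → (1.000,2.589)–(1.654,2.000)
cell (1,3): code 1101 → (1.047,4.000)–(1.000,3.883)
cell (1,4): code 1000 → (2.000,4.828)–(1.047,4.000)
cell (2,1): code 0010 → (2.000,1.861)–(2.905,2.000)
cell (2,2): code 0111 → (2.905,2.000)–(3.000,2.025)
cell (2,4): code 1001 → (3.000,4.548)–(2.000,4.828)
cell (3,2): code 0010 → (3.000,2.025)–(3.788,3.000)
cell (3,3): code 0011 → (3.788,3.000)–(3.553,4.000)
cell (3,4): code 0001 → (3.553,4.000)–(3.000,4.548)
total: 12 segments, chained into 1 closed loop(s), length Σ = 9.116006

segments=12 loops=1 length=9.116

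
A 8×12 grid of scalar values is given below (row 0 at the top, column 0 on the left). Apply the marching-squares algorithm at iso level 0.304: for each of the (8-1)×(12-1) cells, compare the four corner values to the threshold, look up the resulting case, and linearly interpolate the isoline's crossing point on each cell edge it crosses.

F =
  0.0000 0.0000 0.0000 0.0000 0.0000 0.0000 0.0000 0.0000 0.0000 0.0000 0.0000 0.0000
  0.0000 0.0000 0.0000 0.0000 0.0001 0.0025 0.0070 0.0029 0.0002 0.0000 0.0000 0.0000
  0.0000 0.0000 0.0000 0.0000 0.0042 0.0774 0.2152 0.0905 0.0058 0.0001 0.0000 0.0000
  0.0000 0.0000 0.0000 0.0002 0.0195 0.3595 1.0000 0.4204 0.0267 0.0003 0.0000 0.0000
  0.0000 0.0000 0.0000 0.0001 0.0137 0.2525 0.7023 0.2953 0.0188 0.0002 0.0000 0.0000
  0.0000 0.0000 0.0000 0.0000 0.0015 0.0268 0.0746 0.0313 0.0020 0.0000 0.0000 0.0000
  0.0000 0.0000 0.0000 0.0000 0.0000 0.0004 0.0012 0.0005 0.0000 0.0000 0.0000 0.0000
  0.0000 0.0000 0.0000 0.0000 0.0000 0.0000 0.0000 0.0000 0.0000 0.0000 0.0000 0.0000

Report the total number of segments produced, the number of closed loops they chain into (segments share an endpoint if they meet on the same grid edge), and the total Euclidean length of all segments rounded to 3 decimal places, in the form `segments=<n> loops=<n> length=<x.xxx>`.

segments=10 loops=1 length=7.408

cell (2,4): code 0100 → (2.803,5.000)–(3.000,4.837)
cell (2,5): code 1100 → (2.113,6.000)–(2.803,5.000)
cell (2,6): code 1100 → (2.647,7.000)–(2.113,6.000)
cell (2,7): code 1000 → (3.000,7.296)–(2.647,7.000)
cell (3,4): code 0010 → (3.000,4.837)–(3.519,5.000)
cell (3,5): code 0111 → (3.519,5.000)–(4.000,5.114)
cell (3,6): code 1011 → (4.000,6.979)–(3.930,7.000)
cell (3,7): code 0001 → (3.930,7.000)–(3.000,7.296)
cell (4,5): code 0010 → (4.000,5.114)–(4.635,6.000)
cell (4,6): code 0001 → (4.635,6.000)–(4.000,6.979)
total: 10 segments, chained into 1 closed loop(s), length Σ = 7.407925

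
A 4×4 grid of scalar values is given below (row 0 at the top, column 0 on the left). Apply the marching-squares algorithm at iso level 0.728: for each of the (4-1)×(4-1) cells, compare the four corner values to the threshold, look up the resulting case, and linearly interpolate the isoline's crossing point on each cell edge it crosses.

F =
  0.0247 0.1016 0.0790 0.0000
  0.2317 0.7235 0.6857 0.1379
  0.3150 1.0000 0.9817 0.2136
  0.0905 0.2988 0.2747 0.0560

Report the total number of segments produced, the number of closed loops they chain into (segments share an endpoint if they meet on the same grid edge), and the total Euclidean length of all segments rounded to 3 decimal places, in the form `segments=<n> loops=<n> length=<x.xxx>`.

segments=6 loops=1 length=5.031

cell (1,0): code 0100 → (1.016,1.000)–(2.000,0.603)
cell (1,1): code 1100 → (1.143,2.000)–(1.016,1.000)
cell (1,2): code 1000 → (2.000,2.330)–(1.143,2.000)
cell (2,0): code 0010 → (2.000,0.603)–(2.388,1.000)
cell (2,1): code 0011 → (2.388,1.000)–(2.359,2.000)
cell (2,2): code 0001 → (2.359,2.000)–(2.000,2.330)
total: 6 segments, chained into 1 closed loop(s), length Σ = 5.030604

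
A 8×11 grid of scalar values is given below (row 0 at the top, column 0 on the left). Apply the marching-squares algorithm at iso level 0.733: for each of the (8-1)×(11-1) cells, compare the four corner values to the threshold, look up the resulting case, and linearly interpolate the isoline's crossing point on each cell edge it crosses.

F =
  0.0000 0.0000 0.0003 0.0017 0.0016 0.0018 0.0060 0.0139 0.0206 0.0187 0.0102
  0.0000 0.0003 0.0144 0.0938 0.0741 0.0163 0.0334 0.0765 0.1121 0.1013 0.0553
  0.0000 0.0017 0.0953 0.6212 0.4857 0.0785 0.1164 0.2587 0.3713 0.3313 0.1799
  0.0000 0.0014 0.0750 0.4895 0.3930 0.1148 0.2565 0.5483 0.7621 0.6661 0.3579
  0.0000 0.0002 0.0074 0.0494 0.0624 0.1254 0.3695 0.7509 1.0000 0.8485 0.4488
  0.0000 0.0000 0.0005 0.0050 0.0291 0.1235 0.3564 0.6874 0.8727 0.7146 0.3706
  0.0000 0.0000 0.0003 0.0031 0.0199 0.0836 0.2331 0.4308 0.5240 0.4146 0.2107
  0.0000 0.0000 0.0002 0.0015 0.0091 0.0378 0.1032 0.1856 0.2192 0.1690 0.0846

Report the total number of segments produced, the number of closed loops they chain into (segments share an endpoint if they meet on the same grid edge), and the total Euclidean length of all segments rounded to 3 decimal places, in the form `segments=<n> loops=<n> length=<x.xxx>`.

cell (2,7): code 0100 → (2.926,8.000)–(3.000,7.864)
cell (2,8): code 1000 → (3.000,8.303)–(2.926,8.000)
cell (3,6): code 0100 → (3.912,7.000)–(4.000,6.953)
cell (3,7): code 1110 → (3.000,7.864)–(3.912,7.000)
cell (3,8): code 1101 → (3.367,9.000)–(3.000,8.303)
cell (3,9): code 1000 → (4.000,9.289)–(3.367,9.000)
cell (4,6): code 0010 → (4.000,6.953)–(4.282,7.000)
cell (4,7): code 0111 → (4.282,7.000)–(5.000,7.246)
cell (4,8): code 1011 → (5.000,8.884)–(4.863,9.000)
cell (4,9): code 0001 → (4.863,9.000)–(4.000,9.289)
cell (5,7): code 0010 → (5.000,7.246)–(5.401,8.000)
cell (5,8): code 0001 → (5.401,8.000)–(5.000,8.884)
total: 12 segments, chained into 1 closed loop(s), length Σ = 7.265422

segments=12 loops=1 length=7.265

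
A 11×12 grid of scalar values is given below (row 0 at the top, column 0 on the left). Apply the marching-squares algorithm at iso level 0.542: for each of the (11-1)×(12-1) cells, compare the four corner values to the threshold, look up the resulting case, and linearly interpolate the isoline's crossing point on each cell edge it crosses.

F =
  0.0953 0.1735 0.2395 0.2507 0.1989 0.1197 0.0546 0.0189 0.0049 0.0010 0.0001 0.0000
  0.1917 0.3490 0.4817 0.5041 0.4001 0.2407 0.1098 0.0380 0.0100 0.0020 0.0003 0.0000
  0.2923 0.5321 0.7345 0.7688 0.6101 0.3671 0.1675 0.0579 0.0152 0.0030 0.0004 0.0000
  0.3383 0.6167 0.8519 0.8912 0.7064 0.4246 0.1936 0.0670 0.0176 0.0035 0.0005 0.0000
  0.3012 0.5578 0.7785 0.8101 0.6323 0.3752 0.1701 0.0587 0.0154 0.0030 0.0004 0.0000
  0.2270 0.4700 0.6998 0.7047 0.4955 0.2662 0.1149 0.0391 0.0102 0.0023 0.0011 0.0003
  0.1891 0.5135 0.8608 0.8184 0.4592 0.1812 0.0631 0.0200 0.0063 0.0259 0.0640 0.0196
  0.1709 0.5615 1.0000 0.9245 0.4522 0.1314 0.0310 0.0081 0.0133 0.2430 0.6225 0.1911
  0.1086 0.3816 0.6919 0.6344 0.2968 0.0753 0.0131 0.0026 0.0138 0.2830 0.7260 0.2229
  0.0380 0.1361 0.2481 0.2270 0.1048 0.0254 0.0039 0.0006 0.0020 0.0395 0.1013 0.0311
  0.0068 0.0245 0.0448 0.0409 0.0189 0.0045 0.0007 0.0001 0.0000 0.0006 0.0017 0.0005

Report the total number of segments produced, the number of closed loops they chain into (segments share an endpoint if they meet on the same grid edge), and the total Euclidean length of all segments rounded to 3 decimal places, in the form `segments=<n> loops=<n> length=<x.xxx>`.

cell (1,1): code 0100 → (1.239,2.000)–(2.000,1.049)
cell (1,2): code 1100 → (1.143,3.000)–(1.239,2.000)
cell (1,3): code 1100 → (1.676,4.000)–(1.143,3.000)
cell (1,4): code 1000 → (2.000,4.280)–(1.676,4.000)
cell (2,0): code 0100 → (2.117,1.000)–(3.000,0.732)
cell (2,1): code 1110 → (2.000,1.049)–(2.117,1.000)
cell (2,4): code 1001 → (3.000,4.583)–(2.000,4.280)
cell (3,0): code 0110 → (3.000,0.732)–(4.000,0.938)
cell (3,4): code 1001 → (4.000,4.351)–(3.000,4.583)
cell (4,0): code 0010 → (4.000,0.938)–(4.180,1.000)
cell (4,1): code 0111 → (4.180,1.000)–(5.000,1.313)
cell (4,3): code 1011 → (5.000,3.778)–(4.660,4.000)
cell (4,4): code 0001 → (4.660,4.000)–(4.000,4.351)
cell (5,1): code 0110 → (5.000,1.313)–(6.000,1.082)
cell (5,3): code 1001 → (6.000,3.769)–(5.000,3.778)
cell (6,0): code 0100 → (6.594,1.000)–(7.000,0.950)
cell (6,1): code 1110 → (6.000,1.082)–(6.594,1.000)
cell (6,3): code 1001 → (7.000,3.810)–(6.000,3.769)
cell (6,9): code 0100 → (6.856,10.000)–(7.000,9.788)
cell (6,10): code 1000 → (7.000,10.187)–(6.856,10.000)
cell (7,0): code 0010 → (7.000,0.950)–(7.108,1.000)
cell (7,1): code 0111 → (7.108,1.000)–(8.000,1.517)
cell (7,3): code 1001 → (8.000,3.274)–(7.000,3.810)
cell (7,9): code 0110 → (7.000,9.788)–(8.000,9.585)
cell (7,10): code 1001 → (8.000,10.366)–(7.000,10.187)
cell (8,1): code 0010 → (8.000,1.517)–(8.338,2.000)
cell (8,2): code 0011 → (8.338,2.000)–(8.227,3.000)
cell (8,3): code 0001 → (8.227,3.000)–(8.000,3.274)
cell (8,9): code 0010 → (8.000,9.585)–(8.295,10.000)
cell (8,10): code 0001 → (8.295,10.000)–(8.000,10.366)
total: 30 segments, chained into 2 closed loop(s), length Σ = 21.927717

segments=30 loops=2 length=21.928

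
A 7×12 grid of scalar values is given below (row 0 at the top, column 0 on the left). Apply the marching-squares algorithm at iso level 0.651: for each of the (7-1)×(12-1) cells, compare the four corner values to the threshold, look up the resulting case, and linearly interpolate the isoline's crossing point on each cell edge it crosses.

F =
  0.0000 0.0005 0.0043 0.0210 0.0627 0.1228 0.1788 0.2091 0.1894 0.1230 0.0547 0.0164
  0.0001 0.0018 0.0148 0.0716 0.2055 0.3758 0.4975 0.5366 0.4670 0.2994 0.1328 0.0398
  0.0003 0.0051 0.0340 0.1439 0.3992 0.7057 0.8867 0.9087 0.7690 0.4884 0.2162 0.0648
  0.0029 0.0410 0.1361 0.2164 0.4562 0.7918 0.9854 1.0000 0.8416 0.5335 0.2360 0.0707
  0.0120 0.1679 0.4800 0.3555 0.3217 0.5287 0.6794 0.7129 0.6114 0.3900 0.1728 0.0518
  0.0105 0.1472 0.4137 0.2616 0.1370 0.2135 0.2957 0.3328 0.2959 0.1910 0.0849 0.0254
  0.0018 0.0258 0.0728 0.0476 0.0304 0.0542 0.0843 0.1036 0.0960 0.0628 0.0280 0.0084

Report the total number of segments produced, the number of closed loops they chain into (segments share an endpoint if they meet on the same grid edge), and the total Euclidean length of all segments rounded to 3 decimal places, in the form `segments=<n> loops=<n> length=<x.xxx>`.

segments=14 loops=1 length=10.919

cell (1,4): code 0100 → (1.834,5.000)–(2.000,4.822)
cell (1,5): code 1100 → (1.394,6.000)–(1.834,5.000)
cell (1,6): code 1100 → (1.307,7.000)–(1.394,6.000)
cell (1,7): code 1100 → (1.609,8.000)–(1.307,7.000)
cell (1,8): code 1000 → (2.000,8.421)–(1.609,8.000)
cell (2,4): code 0110 → (2.000,4.822)–(3.000,4.580)
cell (2,8): code 1001 → (3.000,8.619)–(2.000,8.421)
cell (3,4): code 0010 → (3.000,4.580)–(3.535,5.000)
cell (3,5): code 0111 → (3.535,5.000)–(4.000,5.812)
cell (3,7): code 1011 → (4.000,7.610)–(3.828,8.000)
cell (3,8): code 0001 → (3.828,8.000)–(3.000,8.619)
cell (4,5): code 0010 → (4.000,5.812)–(4.074,6.000)
cell (4,6): code 0011 → (4.074,6.000)–(4.163,7.000)
cell (4,7): code 0001 → (4.163,7.000)–(4.000,7.610)
total: 14 segments, chained into 1 closed loop(s), length Σ = 10.919318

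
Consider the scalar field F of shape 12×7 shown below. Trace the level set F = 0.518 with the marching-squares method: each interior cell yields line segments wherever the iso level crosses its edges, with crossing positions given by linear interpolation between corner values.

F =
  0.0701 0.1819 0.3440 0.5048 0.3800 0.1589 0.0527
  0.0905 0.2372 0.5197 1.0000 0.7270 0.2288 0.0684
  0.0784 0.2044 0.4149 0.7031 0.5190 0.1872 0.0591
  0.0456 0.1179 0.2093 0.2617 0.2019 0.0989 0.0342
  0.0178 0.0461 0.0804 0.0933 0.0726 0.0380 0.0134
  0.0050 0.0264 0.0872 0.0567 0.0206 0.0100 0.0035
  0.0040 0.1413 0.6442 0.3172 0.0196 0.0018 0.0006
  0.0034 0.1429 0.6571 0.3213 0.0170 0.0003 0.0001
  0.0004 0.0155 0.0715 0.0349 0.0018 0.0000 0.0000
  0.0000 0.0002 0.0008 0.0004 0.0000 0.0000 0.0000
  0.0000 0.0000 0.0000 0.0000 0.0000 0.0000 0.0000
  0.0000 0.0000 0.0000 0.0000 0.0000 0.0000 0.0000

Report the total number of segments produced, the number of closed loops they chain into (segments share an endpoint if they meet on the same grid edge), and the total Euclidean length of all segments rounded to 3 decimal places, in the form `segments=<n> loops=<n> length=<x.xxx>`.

segments=16 loops=2 length=10.826

cell (0,1): code 0100 → (0.990,2.000)–(1.000,1.994)
cell (0,2): code 1100 → (0.027,3.000)–(0.990,2.000)
cell (0,3): code 1100 → (0.398,4.000)–(0.027,3.000)
cell (0,4): code 1000 → (1.000,4.420)–(0.398,4.000)
cell (1,1): code 0010 → (1.000,1.994)–(1.016,2.000)
cell (1,2): code 0111 → (1.016,2.000)–(2.000,2.358)
cell (1,4): code 1001 → (2.000,4.003)–(1.000,4.420)
cell (2,2): code 0010 → (2.000,2.358)–(2.419,3.000)
cell (2,3): code 0011 → (2.419,3.000)–(2.003,4.000)
cell (2,4): code 0001 → (2.003,4.000)–(2.000,4.003)
cell (5,1): code 0100 → (5.773,2.000)–(6.000,1.749)
cell (5,2): code 1000 → (6.000,2.386)–(5.773,2.000)
cell (6,1): code 0110 → (6.000,1.749)–(7.000,1.729)
cell (6,2): code 1001 → (7.000,2.414)–(6.000,2.386)
cell (7,1): code 0010 → (7.000,1.729)–(7.238,2.000)
cell (7,2): code 0001 → (7.238,2.000)–(7.000,2.414)
total: 16 segments, chained into 2 closed loop(s), length Σ = 10.826423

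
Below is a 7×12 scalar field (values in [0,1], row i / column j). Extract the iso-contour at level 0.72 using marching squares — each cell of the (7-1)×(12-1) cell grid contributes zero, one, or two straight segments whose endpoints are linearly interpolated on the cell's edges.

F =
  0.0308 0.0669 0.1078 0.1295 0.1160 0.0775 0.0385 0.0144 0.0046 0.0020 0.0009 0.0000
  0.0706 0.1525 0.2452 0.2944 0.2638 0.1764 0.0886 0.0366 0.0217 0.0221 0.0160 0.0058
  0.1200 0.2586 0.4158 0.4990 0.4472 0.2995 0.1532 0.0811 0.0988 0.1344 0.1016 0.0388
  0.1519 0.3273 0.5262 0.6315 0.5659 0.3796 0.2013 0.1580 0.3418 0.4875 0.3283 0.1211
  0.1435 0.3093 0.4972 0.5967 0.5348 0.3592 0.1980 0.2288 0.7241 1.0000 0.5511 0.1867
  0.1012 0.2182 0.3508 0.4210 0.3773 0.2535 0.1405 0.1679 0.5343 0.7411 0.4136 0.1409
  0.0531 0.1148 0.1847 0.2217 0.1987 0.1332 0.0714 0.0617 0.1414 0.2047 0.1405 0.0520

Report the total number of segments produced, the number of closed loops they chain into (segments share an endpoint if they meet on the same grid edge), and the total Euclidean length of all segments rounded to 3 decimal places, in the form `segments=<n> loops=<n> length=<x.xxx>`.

segments=8 loops=1 length=4.659

cell (3,7): code 0100 → (3.989,8.000)–(4.000,7.992)
cell (3,8): code 1100 → (3.454,9.000)–(3.989,8.000)
cell (3,9): code 1000 → (4.000,9.624)–(3.454,9.000)
cell (4,7): code 0010 → (4.000,7.992)–(4.022,8.000)
cell (4,8): code 0111 → (4.022,8.000)–(5.000,8.898)
cell (4,9): code 1001 → (5.000,9.064)–(4.000,9.624)
cell (5,8): code 0010 → (5.000,8.898)–(5.039,9.000)
cell (5,9): code 0001 → (5.039,9.000)–(5.000,9.064)
total: 8 segments, chained into 1 closed loop(s), length Σ = 4.658916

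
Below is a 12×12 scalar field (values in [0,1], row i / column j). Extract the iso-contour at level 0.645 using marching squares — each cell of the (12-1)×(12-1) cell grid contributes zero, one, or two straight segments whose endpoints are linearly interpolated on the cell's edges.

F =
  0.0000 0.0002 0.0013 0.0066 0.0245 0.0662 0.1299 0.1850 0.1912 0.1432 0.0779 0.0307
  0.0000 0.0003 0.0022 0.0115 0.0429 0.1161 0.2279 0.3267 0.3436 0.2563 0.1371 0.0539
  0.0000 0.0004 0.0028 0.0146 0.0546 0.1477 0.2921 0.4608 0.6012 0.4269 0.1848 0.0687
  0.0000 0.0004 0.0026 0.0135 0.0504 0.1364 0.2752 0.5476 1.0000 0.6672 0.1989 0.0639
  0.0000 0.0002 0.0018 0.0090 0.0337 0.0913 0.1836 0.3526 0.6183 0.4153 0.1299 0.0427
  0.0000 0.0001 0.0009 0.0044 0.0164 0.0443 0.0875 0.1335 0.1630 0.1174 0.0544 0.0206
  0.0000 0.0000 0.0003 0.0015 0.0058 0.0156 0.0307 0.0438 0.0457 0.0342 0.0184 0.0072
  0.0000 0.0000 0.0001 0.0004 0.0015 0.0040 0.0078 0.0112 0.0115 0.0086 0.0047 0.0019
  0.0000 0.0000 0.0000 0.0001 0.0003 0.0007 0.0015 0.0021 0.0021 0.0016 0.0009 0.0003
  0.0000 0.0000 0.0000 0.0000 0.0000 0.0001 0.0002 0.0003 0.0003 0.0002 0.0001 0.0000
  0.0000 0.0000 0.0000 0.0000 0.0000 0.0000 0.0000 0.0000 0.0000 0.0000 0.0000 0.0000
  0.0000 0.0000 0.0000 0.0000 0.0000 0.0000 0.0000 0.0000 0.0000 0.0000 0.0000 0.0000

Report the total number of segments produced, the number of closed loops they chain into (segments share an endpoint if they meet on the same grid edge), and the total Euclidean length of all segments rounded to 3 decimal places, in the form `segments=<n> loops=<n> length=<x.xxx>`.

cell (2,7): code 0100 → (2.110,8.000)–(3.000,7.215)
cell (2,8): code 1100 → (2.908,9.000)–(2.110,8.000)
cell (2,9): code 1000 → (3.000,9.047)–(2.908,9.000)
cell (3,7): code 0010 → (3.000,7.215)–(3.930,8.000)
cell (3,8): code 0011 → (3.930,8.000)–(3.088,9.000)
cell (3,9): code 0001 → (3.088,9.000)–(3.000,9.047)
total: 6 segments, chained into 1 closed loop(s), length Σ = 5.193895

segments=6 loops=1 length=5.194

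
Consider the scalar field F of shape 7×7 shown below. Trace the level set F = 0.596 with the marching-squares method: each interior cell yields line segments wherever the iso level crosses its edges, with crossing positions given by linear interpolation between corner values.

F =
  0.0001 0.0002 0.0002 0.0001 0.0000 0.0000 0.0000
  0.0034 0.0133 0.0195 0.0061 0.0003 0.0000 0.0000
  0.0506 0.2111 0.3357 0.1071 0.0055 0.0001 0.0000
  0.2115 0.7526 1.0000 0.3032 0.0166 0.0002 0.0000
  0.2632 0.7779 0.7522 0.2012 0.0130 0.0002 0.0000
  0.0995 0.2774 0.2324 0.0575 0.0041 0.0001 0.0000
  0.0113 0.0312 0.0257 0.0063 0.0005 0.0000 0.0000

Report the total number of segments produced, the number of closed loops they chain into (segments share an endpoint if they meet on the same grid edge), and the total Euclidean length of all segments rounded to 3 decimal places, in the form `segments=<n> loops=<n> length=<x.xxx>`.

segments=8 loops=1 length=6.266

cell (2,0): code 0100 → (2.711,1.000)–(3.000,0.711)
cell (2,1): code 1100 → (2.392,2.000)–(2.711,1.000)
cell (2,2): code 1000 → (3.000,2.580)–(2.392,2.000)
cell (3,0): code 0110 → (3.000,0.711)–(4.000,0.647)
cell (3,2): code 1001 → (4.000,2.283)–(3.000,2.580)
cell (4,0): code 0010 → (4.000,0.647)–(4.363,1.000)
cell (4,1): code 0011 → (4.363,1.000)–(4.301,2.000)
cell (4,2): code 0001 → (4.301,2.000)–(4.000,2.283)
total: 8 segments, chained into 1 closed loop(s), length Σ = 6.266074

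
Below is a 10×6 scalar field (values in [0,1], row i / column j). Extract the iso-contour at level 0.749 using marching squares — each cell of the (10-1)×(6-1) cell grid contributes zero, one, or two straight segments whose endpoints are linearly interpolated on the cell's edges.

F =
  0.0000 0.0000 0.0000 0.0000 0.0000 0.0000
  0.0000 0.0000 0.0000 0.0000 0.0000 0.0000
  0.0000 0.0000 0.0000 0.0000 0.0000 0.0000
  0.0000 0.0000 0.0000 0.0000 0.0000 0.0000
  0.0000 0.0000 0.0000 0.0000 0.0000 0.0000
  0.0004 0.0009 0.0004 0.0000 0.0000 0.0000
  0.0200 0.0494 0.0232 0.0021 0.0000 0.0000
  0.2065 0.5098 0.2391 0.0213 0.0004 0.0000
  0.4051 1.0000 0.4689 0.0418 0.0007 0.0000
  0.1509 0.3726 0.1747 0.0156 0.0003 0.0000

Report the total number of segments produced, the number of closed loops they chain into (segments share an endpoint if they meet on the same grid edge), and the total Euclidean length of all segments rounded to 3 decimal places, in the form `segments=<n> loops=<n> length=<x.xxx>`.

cell (7,0): code 0100 → (7.488,1.000)–(8.000,0.578)
cell (7,1): code 1000 → (8.000,1.473)–(7.488,1.000)
cell (8,0): code 0010 → (8.000,0.578)–(8.400,1.000)
cell (8,1): code 0001 → (8.400,1.000)–(8.000,1.473)
total: 4 segments, chained into 1 closed loop(s), length Σ = 2.560910

segments=4 loops=1 length=2.561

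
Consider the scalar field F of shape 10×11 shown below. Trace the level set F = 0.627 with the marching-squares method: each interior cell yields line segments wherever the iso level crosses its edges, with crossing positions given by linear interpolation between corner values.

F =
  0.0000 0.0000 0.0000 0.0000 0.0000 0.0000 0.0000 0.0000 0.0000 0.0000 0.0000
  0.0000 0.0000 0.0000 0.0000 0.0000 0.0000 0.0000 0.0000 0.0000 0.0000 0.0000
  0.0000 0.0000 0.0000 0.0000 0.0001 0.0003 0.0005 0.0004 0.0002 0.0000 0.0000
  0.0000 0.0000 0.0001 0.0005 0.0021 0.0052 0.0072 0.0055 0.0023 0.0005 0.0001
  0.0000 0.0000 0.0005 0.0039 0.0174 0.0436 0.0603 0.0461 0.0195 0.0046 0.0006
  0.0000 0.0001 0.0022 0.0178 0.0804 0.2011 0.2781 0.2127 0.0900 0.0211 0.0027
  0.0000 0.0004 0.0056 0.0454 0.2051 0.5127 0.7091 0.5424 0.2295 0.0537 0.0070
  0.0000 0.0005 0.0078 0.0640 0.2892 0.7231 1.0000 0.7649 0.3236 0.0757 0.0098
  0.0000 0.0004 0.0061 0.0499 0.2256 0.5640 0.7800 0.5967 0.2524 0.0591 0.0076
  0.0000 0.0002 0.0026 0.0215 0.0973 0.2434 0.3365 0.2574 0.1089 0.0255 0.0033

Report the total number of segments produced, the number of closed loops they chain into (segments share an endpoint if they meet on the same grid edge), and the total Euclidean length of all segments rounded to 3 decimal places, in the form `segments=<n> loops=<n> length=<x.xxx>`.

segments=12 loops=1 length=7.567

cell (5,5): code 0100 → (5.810,6.000)–(6.000,5.582)
cell (5,6): code 1000 → (6.000,6.493)–(5.810,6.000)
cell (6,4): code 0100 → (6.543,5.000)–(7.000,4.779)
cell (6,5): code 1110 → (6.000,5.582)–(6.543,5.000)
cell (6,6): code 1101 → (6.380,7.000)–(6.000,6.493)
cell (6,7): code 1000 → (7.000,7.312)–(6.380,7.000)
cell (7,4): code 0010 → (7.000,4.779)–(7.604,5.000)
cell (7,5): code 0111 → (7.604,5.000)–(8.000,5.292)
cell (7,6): code 1011 → (8.000,6.835)–(7.820,7.000)
cell (7,7): code 0001 → (7.820,7.000)–(7.000,7.312)
cell (8,5): code 0010 → (8.000,5.292)–(8.345,6.000)
cell (8,6): code 0001 → (8.345,6.000)–(8.000,6.835)
total: 12 segments, chained into 1 closed loop(s), length Σ = 7.567493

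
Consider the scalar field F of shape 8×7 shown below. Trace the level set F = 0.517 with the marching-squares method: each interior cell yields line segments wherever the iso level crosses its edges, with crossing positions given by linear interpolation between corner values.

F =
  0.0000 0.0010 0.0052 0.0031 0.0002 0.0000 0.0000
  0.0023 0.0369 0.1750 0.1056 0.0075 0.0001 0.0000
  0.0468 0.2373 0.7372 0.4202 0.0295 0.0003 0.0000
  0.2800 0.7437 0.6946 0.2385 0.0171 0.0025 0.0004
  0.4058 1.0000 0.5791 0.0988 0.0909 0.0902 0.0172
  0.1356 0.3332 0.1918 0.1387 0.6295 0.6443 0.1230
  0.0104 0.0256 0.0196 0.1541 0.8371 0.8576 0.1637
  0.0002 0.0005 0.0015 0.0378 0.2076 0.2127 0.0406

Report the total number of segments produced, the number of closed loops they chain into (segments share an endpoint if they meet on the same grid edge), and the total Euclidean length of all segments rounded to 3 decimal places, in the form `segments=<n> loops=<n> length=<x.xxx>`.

segments=18 loops=2 length=14.525

cell (1,1): code 0100 → (1.608,2.000)–(2.000,1.560)
cell (1,2): code 1000 → (2.000,2.695)–(1.608,2.000)
cell (2,0): code 0100 → (2.552,1.000)–(3.000,0.511)
cell (2,1): code 1110 → (2.000,1.560)–(2.552,1.000)
cell (2,2): code 1001 → (3.000,2.389)–(2.000,2.695)
cell (3,0): code 0110 → (3.000,0.511)–(4.000,0.187)
cell (3,2): code 1001 → (4.000,2.129)–(3.000,2.389)
cell (4,0): code 0010 → (4.000,0.187)–(4.724,1.000)
cell (4,1): code 0011 → (4.724,1.000)–(4.160,2.000)
cell (4,2): code 0001 → (4.160,2.000)–(4.000,2.129)
cell (4,3): code 0100 → (4.791,4.000)–(5.000,3.771)
cell (4,4): code 1100 → (4.770,5.000)–(4.791,4.000)
cell (4,5): code 1000 → (5.000,5.244)–(4.770,5.000)
cell (5,3): code 0110 → (5.000,3.771)–(6.000,3.531)
cell (5,5): code 1001 → (6.000,5.491)–(5.000,5.244)
cell (6,3): code 0010 → (6.000,3.531)–(6.508,4.000)
cell (6,4): code 0011 → (6.508,4.000)–(6.528,5.000)
cell (6,5): code 0001 → (6.528,5.000)–(6.000,5.491)
total: 18 segments, chained into 2 closed loop(s), length Σ = 14.525417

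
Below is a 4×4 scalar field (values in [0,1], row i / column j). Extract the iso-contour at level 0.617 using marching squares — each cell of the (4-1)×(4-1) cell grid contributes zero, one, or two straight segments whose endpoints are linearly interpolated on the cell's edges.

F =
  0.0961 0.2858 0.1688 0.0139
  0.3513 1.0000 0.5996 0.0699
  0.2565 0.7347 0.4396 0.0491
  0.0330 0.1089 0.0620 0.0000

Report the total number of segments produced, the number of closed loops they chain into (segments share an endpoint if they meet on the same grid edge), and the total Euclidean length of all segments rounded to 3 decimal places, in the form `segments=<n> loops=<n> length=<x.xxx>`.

segments=6 loops=1 length=4.848

cell (0,0): code 0100 → (0.464,1.000)–(1.000,0.410)
cell (0,1): code 1000 → (1.000,1.957)–(0.464,1.000)
cell (1,0): code 0110 → (1.000,0.410)–(2.000,0.754)
cell (1,1): code 1001 → (2.000,1.399)–(1.000,1.957)
cell (2,0): code 0010 → (2.000,0.754)–(2.188,1.000)
cell (2,1): code 0001 → (2.188,1.000)–(2.000,1.399)
total: 6 segments, chained into 1 closed loop(s), length Σ = 4.847549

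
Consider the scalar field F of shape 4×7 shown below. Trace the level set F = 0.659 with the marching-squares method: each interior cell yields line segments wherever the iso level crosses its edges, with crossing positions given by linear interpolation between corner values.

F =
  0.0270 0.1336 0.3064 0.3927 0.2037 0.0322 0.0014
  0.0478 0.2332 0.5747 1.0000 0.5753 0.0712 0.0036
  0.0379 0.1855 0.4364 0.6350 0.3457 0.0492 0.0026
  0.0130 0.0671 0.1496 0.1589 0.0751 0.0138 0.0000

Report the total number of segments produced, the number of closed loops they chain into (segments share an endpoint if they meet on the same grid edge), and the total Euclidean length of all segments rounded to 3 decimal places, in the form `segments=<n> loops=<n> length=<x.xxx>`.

segments=4 loops=1 length=4.422

cell (0,2): code 0100 → (0.438,3.000)–(1.000,2.198)
cell (0,3): code 1000 → (1.000,3.803)–(0.438,3.000)
cell (1,2): code 0010 → (1.000,2.198)–(1.934,3.000)
cell (1,3): code 0001 → (1.934,3.000)–(1.000,3.803)
total: 4 segments, chained into 1 closed loop(s), length Σ = 4.421624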